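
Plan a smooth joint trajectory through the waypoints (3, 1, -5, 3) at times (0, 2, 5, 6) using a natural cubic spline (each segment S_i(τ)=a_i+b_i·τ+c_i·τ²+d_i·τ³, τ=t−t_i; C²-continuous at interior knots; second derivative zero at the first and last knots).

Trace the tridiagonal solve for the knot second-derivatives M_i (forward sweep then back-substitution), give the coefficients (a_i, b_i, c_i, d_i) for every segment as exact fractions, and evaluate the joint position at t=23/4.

  seg 0: a=3 b=5/71 c=0 d=-19/71
  seg 1: a=1 b=-223/71 c=-114/71 d=47/71
  seg 2: a=-5 b=362/71 c=309/71 d=-103/71
S(23/4) = 2999/4544

Δ: Δ0=-1, Δ1=-2, Δ2=8
row 1: diag=10, rhs=-6; c'=3/10, d'=-3/5
row 2: denom=8−3·3/10=71/10; d'=(60−3·-3/5)/(71/10)=618/71
back: M2=618/71
back: M1=-3/5−3/10·618/71=-228/71
M: M0=0, M1=-228/71, M2=618/71, M3=0
seg 0: a=3, c=M0/2=0, d=(M1−M0)/(6·2)=-19/71, b=Δ0−h0·(2M0+M1)/6=5/71
seg 1: a=1, c=M1/2=-114/71, d=(M2−M1)/(6·3)=47/71, b=Δ1−h1·(2M1+M2)/6=-223/71
seg 2: a=-5, c=M2/2=309/71, d=(M3−M2)/(6·1)=-103/71, b=Δ2−h2·(2M2+M3)/6=362/71
t_q=23/4 → seg 2, τ=3/4; S=-5+362/71·τ+309/71·τ²+-103/71·τ³=2999/4544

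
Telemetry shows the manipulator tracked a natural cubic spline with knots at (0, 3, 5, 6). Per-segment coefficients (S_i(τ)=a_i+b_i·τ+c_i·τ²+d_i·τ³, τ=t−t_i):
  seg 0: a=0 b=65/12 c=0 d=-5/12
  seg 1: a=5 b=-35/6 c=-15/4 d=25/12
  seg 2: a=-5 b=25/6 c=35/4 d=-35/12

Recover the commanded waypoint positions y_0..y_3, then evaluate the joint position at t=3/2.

y_0 = S_0(0) = a_0 = 0
y_1 = S_1(0) = a_1 = 5
y_2 = S_2(0) = a_2 = -5
y_3 = S_2(1) = 5
t_q=3/2 is in segment 0 (τ=3/2); S_0(τ)=215/32

y_0=0 y_1=5 y_2=-5 y_3=5
S(3/2) = 215/32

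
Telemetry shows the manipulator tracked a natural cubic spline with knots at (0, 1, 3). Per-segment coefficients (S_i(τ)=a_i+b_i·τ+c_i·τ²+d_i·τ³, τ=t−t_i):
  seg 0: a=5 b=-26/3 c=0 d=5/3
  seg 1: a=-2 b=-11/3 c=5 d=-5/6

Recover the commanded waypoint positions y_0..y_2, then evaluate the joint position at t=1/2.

y_0=5 y_1=-2 y_2=4
S(1/2) = 7/8

y_0 = S_0(0) = a_0 = 5
y_1 = S_1(0) = a_1 = -2
y_2 = S_1(2) = 4
t_q=1/2 is in segment 0 (τ=1/2); S_0(τ)=7/8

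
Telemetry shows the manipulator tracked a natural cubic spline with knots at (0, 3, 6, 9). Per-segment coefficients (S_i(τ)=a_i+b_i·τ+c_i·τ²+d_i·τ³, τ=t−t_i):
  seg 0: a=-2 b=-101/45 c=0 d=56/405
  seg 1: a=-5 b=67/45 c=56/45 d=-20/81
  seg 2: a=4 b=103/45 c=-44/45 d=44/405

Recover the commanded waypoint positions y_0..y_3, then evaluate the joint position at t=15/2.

y_0=-2 y_1=-5 y_2=4 y_3=5
S(15/2) = 28/5

y_0 = S_0(0) = a_0 = -2
y_1 = S_1(0) = a_1 = -5
y_2 = S_2(0) = a_2 = 4
y_3 = S_2(3) = 5
t_q=15/2 is in segment 2 (τ=3/2); S_2(τ)=28/5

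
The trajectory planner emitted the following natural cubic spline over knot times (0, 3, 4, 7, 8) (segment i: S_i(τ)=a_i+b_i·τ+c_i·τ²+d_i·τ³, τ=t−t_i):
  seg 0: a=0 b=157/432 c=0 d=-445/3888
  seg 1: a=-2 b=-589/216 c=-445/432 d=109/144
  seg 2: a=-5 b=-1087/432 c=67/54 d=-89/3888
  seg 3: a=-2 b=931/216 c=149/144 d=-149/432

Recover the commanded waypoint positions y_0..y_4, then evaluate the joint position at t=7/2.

y_0=0 y_1=-2 y_2=-5 y_3=-2 y_4=3
S(7/2) = -12187/3456

y_0 = S_0(0) = a_0 = 0
y_1 = S_1(0) = a_1 = -2
y_2 = S_2(0) = a_2 = -5
y_3 = S_3(0) = a_3 = -2
y_4 = S_3(1) = 3
t_q=7/2 is in segment 1 (τ=1/2); S_1(τ)=-12187/3456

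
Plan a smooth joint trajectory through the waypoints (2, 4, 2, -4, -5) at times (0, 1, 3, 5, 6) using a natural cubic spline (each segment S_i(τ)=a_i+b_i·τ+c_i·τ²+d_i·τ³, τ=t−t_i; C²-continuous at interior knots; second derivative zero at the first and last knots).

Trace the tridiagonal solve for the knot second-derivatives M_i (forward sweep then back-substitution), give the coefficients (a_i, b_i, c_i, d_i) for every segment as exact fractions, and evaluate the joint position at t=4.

  seg 0: a=2 b=29/12 c=0 d=-5/12
  seg 1: a=4 b=7/6 c=-5/4 d=1/12
  seg 2: a=2 b=-17/6 c=-3/4 d=1/3
  seg 3: a=-4 b=-11/6 c=5/4 d=-5/12
S(4) = -5/4

Δ: Δ0=2, Δ1=-1, Δ2=-3, Δ3=-1
row 1: diag=6, rhs=-18; c'=1/3, d'=-3
row 2: denom=8−2·1/3=22/3; d'=(-12−2·-3)/(22/3)=-9/11
row 3: denom=6−2·3/11=60/11; d'=(12−2·-9/11)/(60/11)=5/2
back: M3=5/2
back: M2=-9/11−3/11·5/2=-3/2
back: M1=-3−1/3·-3/2=-5/2
M: M0=0, M1=-5/2, M2=-3/2, M3=5/2, M4=0
seg 0: a=2, c=M0/2=0, d=(M1−M0)/(6·1)=-5/12, b=Δ0−h0·(2M0+M1)/6=29/12
seg 1: a=4, c=M1/2=-5/4, d=(M2−M1)/(6·2)=1/12, b=Δ1−h1·(2M1+M2)/6=7/6
seg 2: a=2, c=M2/2=-3/4, d=(M3−M2)/(6·2)=1/3, b=Δ2−h2·(2M2+M3)/6=-17/6
seg 3: a=-4, c=M3/2=5/4, d=(M4−M3)/(6·1)=-5/12, b=Δ3−h3·(2M3+M4)/6=-11/6
t_q=4 → seg 2, τ=1; S=2+-17/6·τ+-3/4·τ²+1/3·τ³=-5/4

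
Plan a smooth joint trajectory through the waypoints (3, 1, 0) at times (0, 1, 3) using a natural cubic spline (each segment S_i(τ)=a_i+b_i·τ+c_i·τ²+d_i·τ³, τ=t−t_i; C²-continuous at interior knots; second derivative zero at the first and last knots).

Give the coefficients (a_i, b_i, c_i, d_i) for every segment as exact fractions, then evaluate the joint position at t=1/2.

  seg 0: a=3 b=-9/4 c=0 d=1/4
  seg 1: a=1 b=-3/2 c=3/4 d=-1/8
S(1/2) = 61/32

Δ: Δ0=-2, Δ1=-1/2
row 1: diag=6, rhs=9; c'=1/3, d'=3/2
back: M1=3/2
M: M0=0, M1=3/2, M2=0
seg 0: a=3, c=M0/2=0, d=(M1−M0)/(6·1)=1/4, b=Δ0−h0·(2M0+M1)/6=-9/4
seg 1: a=1, c=M1/2=3/4, d=(M2−M1)/(6·2)=-1/8, b=Δ1−h1·(2M1+M2)/6=-3/2
t_q=1/2 → seg 0, τ=1/2; S=3+-9/4·τ+0·τ²+1/4·τ³=61/32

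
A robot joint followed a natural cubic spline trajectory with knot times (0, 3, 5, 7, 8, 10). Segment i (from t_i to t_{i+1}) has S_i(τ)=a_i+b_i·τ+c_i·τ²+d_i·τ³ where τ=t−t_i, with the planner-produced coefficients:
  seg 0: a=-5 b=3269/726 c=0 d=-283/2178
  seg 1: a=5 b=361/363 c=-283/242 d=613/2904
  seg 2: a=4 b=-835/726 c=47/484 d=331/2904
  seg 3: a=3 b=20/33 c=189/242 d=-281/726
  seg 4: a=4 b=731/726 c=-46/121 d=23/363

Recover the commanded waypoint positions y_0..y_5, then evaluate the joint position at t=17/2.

y_0=-5 y_1=5 y_2=4 y_3=3 y_4=4 y_5=5
S(17/2) = 4275/968

y_0 = S_0(0) = a_0 = -5
y_1 = S_1(0) = a_1 = 5
y_2 = S_2(0) = a_2 = 4
y_3 = S_3(0) = a_3 = 3
y_4 = S_4(0) = a_4 = 4
y_5 = S_4(2) = 5
t_q=17/2 is in segment 4 (τ=1/2); S_4(τ)=4275/968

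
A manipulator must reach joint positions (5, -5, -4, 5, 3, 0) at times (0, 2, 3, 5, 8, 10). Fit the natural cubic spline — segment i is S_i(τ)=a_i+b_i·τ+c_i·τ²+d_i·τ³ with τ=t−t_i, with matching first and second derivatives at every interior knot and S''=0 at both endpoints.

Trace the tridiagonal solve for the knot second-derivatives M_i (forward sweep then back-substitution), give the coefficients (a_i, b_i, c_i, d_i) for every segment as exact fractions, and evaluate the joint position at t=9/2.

  seg 0: a=5 b=-11978/1767 c=0 d=3143/7068
  seg 1: a=-5 b=-2549/1767 c=3143/1178 d=-797/3534
  seg 2: a=-4 b=11369/3534 c=1173/589 d=-4771/7068
  seg 3: a=5 b=10895/3534 c=-2425/1178 d=1429/5301
  seg 4: a=3 b=-7033/3534 c=433/1178 d=-433/7068
S(9/2) = 57077/18848

Δ: Δ0=-5, Δ1=1, Δ2=9/2, Δ3=-2/3, Δ4=-3/2
row 1: diag=6, rhs=36; c'=1/6, d'=6
row 2: denom=6−1·1/6=35/6; d'=(21−1·6)/(35/6)=18/7
row 3: denom=10−2·12/35=326/35; d'=(-31−2·18/7)/(326/35)=-1265/326
row 4: denom=10−3·105/326=2945/326; d'=(-5−3·-1265/326)/(2945/326)=433/589
back: M4=433/589
back: M3=-1265/326−105/326·433/589=-2425/589
back: M2=18/7−12/35·-2425/589=2346/589
back: M1=6−1/6·2346/589=3143/589
M: M0=0, M1=3143/589, M2=2346/589, M3=-2425/589, M4=433/589, M5=0
seg 0: a=5, c=M0/2=0, d=(M1−M0)/(6·2)=3143/7068, b=Δ0−h0·(2M0+M1)/6=-11978/1767
seg 1: a=-5, c=M1/2=3143/1178, d=(M2−M1)/(6·1)=-797/3534, b=Δ1−h1·(2M1+M2)/6=-2549/1767
seg 2: a=-4, c=M2/2=1173/589, d=(M3−M2)/(6·2)=-4771/7068, b=Δ2−h2·(2M2+M3)/6=11369/3534
seg 3: a=5, c=M3/2=-2425/1178, d=(M4−M3)/(6·3)=1429/5301, b=Δ3−h3·(2M3+M4)/6=10895/3534
seg 4: a=3, c=M4/2=433/1178, d=(M5−M4)/(6·2)=-433/7068, b=Δ4−h4·(2M4+M5)/6=-7033/3534
t_q=9/2 → seg 2, τ=3/2; S=-4+11369/3534·τ+1173/589·τ²+-4771/7068·τ³=57077/18848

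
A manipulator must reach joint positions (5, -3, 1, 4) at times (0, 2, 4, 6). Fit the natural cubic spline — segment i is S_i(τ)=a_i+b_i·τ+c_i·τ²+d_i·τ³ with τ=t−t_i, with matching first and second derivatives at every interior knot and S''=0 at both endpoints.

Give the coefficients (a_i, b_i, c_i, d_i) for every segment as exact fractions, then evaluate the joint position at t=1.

Δ: Δ0=-4, Δ1=2, Δ2=3/2
row 1: diag=8, rhs=36; c'=1/4, d'=9/2
row 2: denom=8−2·1/4=15/2; d'=(-3−2·9/2)/(15/2)=-8/5
back: M2=-8/5
back: M1=9/2−1/4·-8/5=49/10
M: M0=0, M1=49/10, M2=-8/5, M3=0
seg 0: a=5, c=M0/2=0, d=(M1−M0)/(6·2)=49/120, b=Δ0−h0·(2M0+M1)/6=-169/30
seg 1: a=-3, c=M1/2=49/20, d=(M2−M1)/(6·2)=-13/24, b=Δ1−h1·(2M1+M2)/6=-11/15
seg 2: a=1, c=M2/2=-4/5, d=(M3−M2)/(6·2)=2/15, b=Δ2−h2·(2M2+M3)/6=77/30
t_q=1 → seg 0, τ=1; S=5+-169/30·τ+0·τ²+49/120·τ³=-9/40

  seg 0: a=5 b=-169/30 c=0 d=49/120
  seg 1: a=-3 b=-11/15 c=49/20 d=-13/24
  seg 2: a=1 b=77/30 c=-4/5 d=2/15
S(1) = -9/40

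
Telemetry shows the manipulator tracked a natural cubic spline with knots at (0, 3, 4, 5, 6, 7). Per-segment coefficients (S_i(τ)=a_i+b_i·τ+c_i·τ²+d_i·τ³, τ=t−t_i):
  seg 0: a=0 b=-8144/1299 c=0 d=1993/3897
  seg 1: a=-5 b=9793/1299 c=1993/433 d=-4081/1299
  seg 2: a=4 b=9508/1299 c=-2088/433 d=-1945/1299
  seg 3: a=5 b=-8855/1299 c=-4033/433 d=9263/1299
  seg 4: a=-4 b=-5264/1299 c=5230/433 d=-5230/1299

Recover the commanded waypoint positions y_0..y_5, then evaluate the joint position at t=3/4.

y_0 = S_0(0) = a_0 = 0
y_1 = S_1(0) = a_1 = -5
y_2 = S_2(0) = a_2 = 4
y_3 = S_3(0) = a_3 = 5
y_4 = S_4(0) = a_4 = -4
y_5 = S_4(1) = 0
t_q=3/4 is in segment 0 (τ=3/4); S_0(τ)=-124325/27712

y_0=0 y_1=-5 y_2=4 y_3=5 y_4=-4 y_5=0
S(3/4) = -124325/27712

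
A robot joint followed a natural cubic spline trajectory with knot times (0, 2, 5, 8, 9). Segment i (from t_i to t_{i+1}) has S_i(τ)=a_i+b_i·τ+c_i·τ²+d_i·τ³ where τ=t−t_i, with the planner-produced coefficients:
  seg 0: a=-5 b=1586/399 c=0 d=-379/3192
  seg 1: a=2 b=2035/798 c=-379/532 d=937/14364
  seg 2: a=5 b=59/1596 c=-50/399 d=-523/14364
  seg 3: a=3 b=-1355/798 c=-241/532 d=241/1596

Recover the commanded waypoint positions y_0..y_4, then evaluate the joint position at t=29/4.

y_0 = S_0(0) = a_0 = -5
y_1 = S_1(0) = a_1 = 2
y_2 = S_2(0) = a_2 = 5
y_3 = S_3(0) = a_3 = 3
y_4 = S_3(1) = 1
t_q=29/4 is in segment 2 (τ=9/4); S_2(τ)=7229/1792

y_0=-5 y_1=2 y_2=5 y_3=3 y_4=1
S(29/4) = 7229/1792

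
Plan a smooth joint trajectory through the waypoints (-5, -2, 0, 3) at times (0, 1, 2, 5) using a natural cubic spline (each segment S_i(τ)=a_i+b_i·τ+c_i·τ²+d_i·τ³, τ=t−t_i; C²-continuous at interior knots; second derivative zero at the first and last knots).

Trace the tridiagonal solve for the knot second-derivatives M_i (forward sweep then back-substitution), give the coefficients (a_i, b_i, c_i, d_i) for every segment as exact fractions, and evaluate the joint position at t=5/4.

Δ: Δ0=3, Δ1=2, Δ2=1
row 1: diag=4, rhs=-6; c'=1/4, d'=-3/2
row 2: denom=8−1·1/4=31/4; d'=(-6−1·-3/2)/(31/4)=-18/31
back: M2=-18/31
back: M1=-3/2−1/4·-18/31=-42/31
M: M0=0, M1=-42/31, M2=-18/31, M3=0
seg 0: a=-5, c=M0/2=0, d=(M1−M0)/(6·1)=-7/31, b=Δ0−h0·(2M0+M1)/6=100/31
seg 1: a=-2, c=M1/2=-21/31, d=(M2−M1)/(6·1)=4/31, b=Δ1−h1·(2M1+M2)/6=79/31
seg 2: a=0, c=M2/2=-9/31, d=(M3−M2)/(6·3)=1/31, b=Δ2−h2·(2M2+M3)/6=49/31
t_q=5/4 → seg 1, τ=1/4; S=-2+79/31·τ+-21/31·τ²+4/31·τ³=-87/62

  seg 0: a=-5 b=100/31 c=0 d=-7/31
  seg 1: a=-2 b=79/31 c=-21/31 d=4/31
  seg 2: a=0 b=49/31 c=-9/31 d=1/31
S(5/4) = -87/62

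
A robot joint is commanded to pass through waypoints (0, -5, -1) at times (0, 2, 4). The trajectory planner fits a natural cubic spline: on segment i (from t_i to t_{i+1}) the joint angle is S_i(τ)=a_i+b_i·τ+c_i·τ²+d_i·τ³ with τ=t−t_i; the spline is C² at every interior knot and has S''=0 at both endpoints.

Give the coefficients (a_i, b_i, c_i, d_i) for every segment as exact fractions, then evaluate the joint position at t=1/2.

Δ: Δ0=-5/2, Δ1=2
row 1: diag=8, rhs=27; c'=1/4, d'=27/8
back: M1=27/8
M: M0=0, M1=27/8, M2=0
seg 0: a=0, c=M0/2=0, d=(M1−M0)/(6·2)=9/32, b=Δ0−h0·(2M0+M1)/6=-29/8
seg 1: a=-5, c=M1/2=27/16, d=(M2−M1)/(6·2)=-9/32, b=Δ1−h1·(2M1+M2)/6=-1/4
t_q=1/2 → seg 0, τ=1/2; S=0+-29/8·τ+0·τ²+9/32·τ³=-455/256

  seg 0: a=0 b=-29/8 c=0 d=9/32
  seg 1: a=-5 b=-1/4 c=27/16 d=-9/32
S(1/2) = -455/256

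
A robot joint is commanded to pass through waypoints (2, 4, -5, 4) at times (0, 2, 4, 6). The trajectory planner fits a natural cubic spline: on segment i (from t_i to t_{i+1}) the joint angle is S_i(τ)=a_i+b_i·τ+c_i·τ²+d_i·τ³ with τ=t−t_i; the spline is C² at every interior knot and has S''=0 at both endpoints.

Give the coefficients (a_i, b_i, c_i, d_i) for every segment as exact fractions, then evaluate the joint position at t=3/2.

  seg 0: a=2 b=46/15 c=0 d=-31/60
  seg 1: a=4 b=-47/15 c=-31/10 d=29/24
  seg 2: a=-5 b=-31/30 c=83/20 d=-83/120
S(3/2) = 777/160

Δ: Δ0=1, Δ1=-9/2, Δ2=9/2
row 1: diag=8, rhs=-33; c'=1/4, d'=-33/8
row 2: denom=8−2·1/4=15/2; d'=(54−2·-33/8)/(15/2)=83/10
back: M2=83/10
back: M1=-33/8−1/4·83/10=-31/5
M: M0=0, M1=-31/5, M2=83/10, M3=0
seg 0: a=2, c=M0/2=0, d=(M1−M0)/(6·2)=-31/60, b=Δ0−h0·(2M0+M1)/6=46/15
seg 1: a=4, c=M1/2=-31/10, d=(M2−M1)/(6·2)=29/24, b=Δ1−h1·(2M1+M2)/6=-47/15
seg 2: a=-5, c=M2/2=83/20, d=(M3−M2)/(6·2)=-83/120, b=Δ2−h2·(2M2+M3)/6=-31/30
t_q=3/2 → seg 0, τ=3/2; S=2+46/15·τ+0·τ²+-31/60·τ³=777/160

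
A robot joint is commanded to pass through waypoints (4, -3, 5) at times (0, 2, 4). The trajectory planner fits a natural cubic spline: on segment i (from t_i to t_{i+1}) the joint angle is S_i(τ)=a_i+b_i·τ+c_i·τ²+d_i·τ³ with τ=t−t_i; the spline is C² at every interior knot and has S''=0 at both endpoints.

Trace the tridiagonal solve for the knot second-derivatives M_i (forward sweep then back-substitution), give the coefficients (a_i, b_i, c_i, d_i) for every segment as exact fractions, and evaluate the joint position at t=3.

Δ: Δ0=-7/2, Δ1=4
row 1: diag=8, rhs=45; c'=1/4, d'=45/8
back: M1=45/8
M: M0=0, M1=45/8, M2=0
seg 0: a=4, c=M0/2=0, d=(M1−M0)/(6·2)=15/32, b=Δ0−h0·(2M0+M1)/6=-43/8
seg 1: a=-3, c=M1/2=45/16, d=(M2−M1)/(6·2)=-15/32, b=Δ1−h1·(2M1+M2)/6=1/4
t_q=3 → seg 1, τ=1; S=-3+1/4·τ+45/16·τ²+-15/32·τ³=-13/32

  seg 0: a=4 b=-43/8 c=0 d=15/32
  seg 1: a=-3 b=1/4 c=45/16 d=-15/32
S(3) = -13/32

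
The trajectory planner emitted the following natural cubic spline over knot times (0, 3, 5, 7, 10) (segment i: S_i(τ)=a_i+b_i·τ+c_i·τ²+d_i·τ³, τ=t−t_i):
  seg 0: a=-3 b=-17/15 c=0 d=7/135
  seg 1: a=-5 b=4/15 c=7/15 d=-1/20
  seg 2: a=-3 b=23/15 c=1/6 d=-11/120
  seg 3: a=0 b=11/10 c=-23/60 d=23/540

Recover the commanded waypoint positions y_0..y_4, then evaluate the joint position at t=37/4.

y_0 = S_0(0) = a_0 = -3
y_1 = S_1(0) = a_1 = -5
y_2 = S_2(0) = a_2 = -3
y_3 = S_3(0) = a_3 = 0
y_4 = S_3(3) = 1
t_q=37/4 is in segment 3 (τ=9/4); S_3(τ)=261/256

y_0=-3 y_1=-5 y_2=-3 y_3=0 y_4=1
S(37/4) = 261/256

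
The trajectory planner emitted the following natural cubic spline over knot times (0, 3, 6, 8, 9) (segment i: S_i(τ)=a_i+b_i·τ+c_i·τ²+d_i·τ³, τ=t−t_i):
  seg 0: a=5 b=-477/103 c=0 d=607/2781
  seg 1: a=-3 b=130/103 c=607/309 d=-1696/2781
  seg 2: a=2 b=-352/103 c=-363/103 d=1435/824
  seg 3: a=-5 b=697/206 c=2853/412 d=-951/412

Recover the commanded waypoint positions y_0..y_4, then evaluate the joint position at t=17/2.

y_0 = S_0(0) = a_0 = 5
y_1 = S_1(0) = a_1 = -3
y_2 = S_2(0) = a_2 = 2
y_3 = S_3(0) = a_3 = -5
y_4 = S_3(1) = 3
t_q=17/2 is in segment 3 (τ=1/2); S_3(τ)=-6149/3296

y_0=5 y_1=-3 y_2=2 y_3=-5 y_4=3
S(17/2) = -6149/3296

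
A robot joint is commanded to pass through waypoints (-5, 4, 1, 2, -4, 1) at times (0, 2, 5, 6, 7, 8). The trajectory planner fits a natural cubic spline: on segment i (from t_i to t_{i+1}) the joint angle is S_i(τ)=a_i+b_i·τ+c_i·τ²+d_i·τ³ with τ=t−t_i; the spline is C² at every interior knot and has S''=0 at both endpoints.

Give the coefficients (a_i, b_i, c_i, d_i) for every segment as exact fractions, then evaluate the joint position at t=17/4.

Δ: Δ0=9/2, Δ1=-1, Δ2=1, Δ3=-6, Δ4=5
row 1: diag=10, rhs=-33; c'=3/10, d'=-33/10
row 2: denom=8−3·3/10=71/10; d'=(12−3·-33/10)/(71/10)=219/71
row 3: denom=4−1·10/71=274/71; d'=(-42−1·219/71)/(274/71)=-3201/274
row 4: denom=4−1·71/274=1025/274; d'=(66−1·-3201/274)/(1025/274)=4257/205
back: M4=4257/205
back: M3=-3201/274−71/274·4257/205=-3498/205
back: M2=219/71−10/71·-3498/205=225/41
back: M1=-33/10−3/10·225/41=-1014/205
M: M0=0, M1=-1014/205, M2=225/41, M3=-3498/205, M4=4257/205, M5=0
seg 0: a=-5, c=M0/2=0, d=(M1−M0)/(6·2)=-169/410, b=Δ0−h0·(2M0+M1)/6=2521/410
seg 1: a=4, c=M1/2=-507/205, d=(M2−M1)/(6·3)=713/1230, b=Δ1−h1·(2M1+M2)/6=493/410
seg 2: a=1, c=M2/2=225/82, d=(M3−M2)/(6·1)=-1541/410, b=Δ2−h2·(2M2+M3)/6=413/205
seg 3: a=2, c=M3/2=-1749/205, d=(M4−M3)/(6·1)=517/82, b=Δ3−h3·(2M3+M4)/6=-1547/410
seg 4: a=-4, c=M4/2=4257/410, d=(M5−M4)/(6·1)=-1419/410, b=Δ4−h4·(2M4+M5)/6=-394/205
t_q=17/4 → seg 1, τ=9/4; S=4+493/410·τ+-507/205·τ²+713/1230·τ³=4135/5248

  seg 0: a=-5 b=2521/410 c=0 d=-169/410
  seg 1: a=4 b=493/410 c=-507/205 d=713/1230
  seg 2: a=1 b=413/205 c=225/82 d=-1541/410
  seg 3: a=2 b=-1547/410 c=-1749/205 d=517/82
  seg 4: a=-4 b=-394/205 c=4257/410 d=-1419/410
S(17/4) = 4135/5248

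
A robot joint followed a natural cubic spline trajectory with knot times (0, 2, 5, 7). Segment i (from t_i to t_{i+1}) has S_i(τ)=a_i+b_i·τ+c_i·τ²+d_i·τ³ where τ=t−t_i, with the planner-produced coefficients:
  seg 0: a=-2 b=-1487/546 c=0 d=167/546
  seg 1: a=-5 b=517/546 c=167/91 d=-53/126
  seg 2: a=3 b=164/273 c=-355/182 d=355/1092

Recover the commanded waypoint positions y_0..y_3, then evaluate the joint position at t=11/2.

y_0 = S_0(0) = a_0 = -2
y_1 = S_1(0) = a_1 = -5
y_2 = S_2(0) = a_2 = 3
y_3 = S_2(2) = -1
t_q=11/2 is in segment 2 (τ=1/2); S_2(τ)=1187/416

y_0=-2 y_1=-5 y_2=3 y_3=-1
S(11/2) = 1187/416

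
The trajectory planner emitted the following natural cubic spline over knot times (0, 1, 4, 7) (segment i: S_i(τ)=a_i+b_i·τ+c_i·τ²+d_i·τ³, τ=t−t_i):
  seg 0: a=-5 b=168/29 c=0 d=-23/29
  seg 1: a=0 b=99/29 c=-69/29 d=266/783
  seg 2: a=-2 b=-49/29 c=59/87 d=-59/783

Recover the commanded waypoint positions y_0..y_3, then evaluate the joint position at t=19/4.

y_0=-5 y_1=0 y_2=-2 y_3=-3
S(19/4) = -5415/1856

y_0 = S_0(0) = a_0 = -5
y_1 = S_1(0) = a_1 = 0
y_2 = S_2(0) = a_2 = -2
y_3 = S_2(3) = -3
t_q=19/4 is in segment 2 (τ=3/4); S_2(τ)=-5415/1856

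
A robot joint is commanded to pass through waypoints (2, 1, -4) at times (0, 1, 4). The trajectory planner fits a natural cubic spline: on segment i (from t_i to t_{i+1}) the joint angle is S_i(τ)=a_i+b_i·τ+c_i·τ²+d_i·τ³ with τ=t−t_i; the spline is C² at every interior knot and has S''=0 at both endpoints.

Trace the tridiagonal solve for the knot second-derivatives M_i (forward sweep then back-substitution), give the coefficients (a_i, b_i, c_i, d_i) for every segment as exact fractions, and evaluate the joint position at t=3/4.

Δ: Δ0=-1, Δ1=-5/3
row 1: diag=8, rhs=-4; c'=3/8, d'=-1/2
back: M1=-1/2
M: M0=0, M1=-1/2, M2=0
seg 0: a=2, c=M0/2=0, d=(M1−M0)/(6·1)=-1/12, b=Δ0−h0·(2M0+M1)/6=-11/12
seg 1: a=1, c=M1/2=-1/4, d=(M2−M1)/(6·3)=1/36, b=Δ1−h1·(2M1+M2)/6=-7/6
t_q=3/4 → seg 0, τ=3/4; S=2+-11/12·τ+0·τ²+-1/12·τ³=327/256

  seg 0: a=2 b=-11/12 c=0 d=-1/12
  seg 1: a=1 b=-7/6 c=-1/4 d=1/36
S(3/4) = 327/256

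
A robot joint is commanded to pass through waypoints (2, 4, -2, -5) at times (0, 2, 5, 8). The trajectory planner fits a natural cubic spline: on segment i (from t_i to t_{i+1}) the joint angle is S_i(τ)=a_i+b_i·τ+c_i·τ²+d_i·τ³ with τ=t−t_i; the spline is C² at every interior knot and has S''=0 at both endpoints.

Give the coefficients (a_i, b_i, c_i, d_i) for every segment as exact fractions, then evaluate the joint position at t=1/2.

Δ: Δ0=1, Δ1=-2, Δ2=-1
row 1: diag=10, rhs=-18; c'=3/10, d'=-9/5
row 2: denom=12−3·3/10=111/10; d'=(6−3·-9/5)/(111/10)=38/37
back: M2=38/37
back: M1=-9/5−3/10·38/37=-78/37
M: M0=0, M1=-78/37, M2=38/37, M3=0
seg 0: a=2, c=M0/2=0, d=(M1−M0)/(6·2)=-13/74, b=Δ0−h0·(2M0+M1)/6=63/37
seg 1: a=4, c=M1/2=-39/37, d=(M2−M1)/(6·3)=58/333, b=Δ1−h1·(2M1+M2)/6=-15/37
seg 2: a=-2, c=M2/2=19/37, d=(M3−M2)/(6·3)=-19/333, b=Δ2−h2·(2M2+M3)/6=-75/37
t_q=1/2 → seg 0, τ=1/2; S=2+63/37·τ+0·τ²+-13/74·τ³=1675/592

  seg 0: a=2 b=63/37 c=0 d=-13/74
  seg 1: a=4 b=-15/37 c=-39/37 d=58/333
  seg 2: a=-2 b=-75/37 c=19/37 d=-19/333
S(1/2) = 1675/592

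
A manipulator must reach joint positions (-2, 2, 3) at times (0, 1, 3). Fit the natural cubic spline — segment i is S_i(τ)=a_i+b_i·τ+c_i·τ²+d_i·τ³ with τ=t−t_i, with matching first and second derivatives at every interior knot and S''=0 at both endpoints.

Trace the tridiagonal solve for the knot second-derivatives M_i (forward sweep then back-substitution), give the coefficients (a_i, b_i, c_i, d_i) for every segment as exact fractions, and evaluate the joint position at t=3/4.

  seg 0: a=-2 b=55/12 c=0 d=-7/12
  seg 1: a=2 b=17/6 c=-7/4 d=7/24
S(3/4) = 305/256

Δ: Δ0=4, Δ1=1/2
row 1: diag=6, rhs=-21; c'=1/3, d'=-7/2
back: M1=-7/2
M: M0=0, M1=-7/2, M2=0
seg 0: a=-2, c=M0/2=0, d=(M1−M0)/(6·1)=-7/12, b=Δ0−h0·(2M0+M1)/6=55/12
seg 1: a=2, c=M1/2=-7/4, d=(M2−M1)/(6·2)=7/24, b=Δ1−h1·(2M1+M2)/6=17/6
t_q=3/4 → seg 0, τ=3/4; S=-2+55/12·τ+0·τ²+-7/12·τ³=305/256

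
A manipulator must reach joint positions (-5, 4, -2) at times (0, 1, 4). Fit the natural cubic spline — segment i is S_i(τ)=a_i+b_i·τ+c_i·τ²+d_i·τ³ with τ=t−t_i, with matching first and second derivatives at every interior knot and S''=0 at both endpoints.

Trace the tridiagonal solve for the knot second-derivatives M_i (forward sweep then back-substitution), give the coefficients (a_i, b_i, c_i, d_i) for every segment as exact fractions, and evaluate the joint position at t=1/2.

  seg 0: a=-5 b=83/8 c=0 d=-11/8
  seg 1: a=4 b=25/4 c=-33/8 d=11/24
S(1/2) = 1/64

Δ: Δ0=9, Δ1=-2
row 1: diag=8, rhs=-66; c'=3/8, d'=-33/4
back: M1=-33/4
M: M0=0, M1=-33/4, M2=0
seg 0: a=-5, c=M0/2=0, d=(M1−M0)/(6·1)=-11/8, b=Δ0−h0·(2M0+M1)/6=83/8
seg 1: a=4, c=M1/2=-33/8, d=(M2−M1)/(6·3)=11/24, b=Δ1−h1·(2M1+M2)/6=25/4
t_q=1/2 → seg 0, τ=1/2; S=-5+83/8·τ+0·τ²+-11/8·τ³=1/64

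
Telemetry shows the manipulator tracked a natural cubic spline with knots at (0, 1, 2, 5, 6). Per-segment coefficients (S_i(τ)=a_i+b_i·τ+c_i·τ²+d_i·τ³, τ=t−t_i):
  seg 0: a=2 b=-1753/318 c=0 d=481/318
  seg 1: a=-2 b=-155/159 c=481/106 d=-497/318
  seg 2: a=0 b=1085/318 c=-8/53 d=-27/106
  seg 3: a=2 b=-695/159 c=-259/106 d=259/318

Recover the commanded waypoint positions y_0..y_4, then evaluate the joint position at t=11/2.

y_0 = S_0(0) = a_0 = 2
y_1 = S_1(0) = a_1 = -2
y_2 = S_2(0) = a_2 = 0
y_3 = S_3(0) = a_3 = 2
y_4 = S_3(1) = -4
t_q=11/2 is in segment 3 (τ=1/2); S_3(τ)=-589/848

y_0=2 y_1=-2 y_2=0 y_3=2 y_4=-4
S(11/2) = -589/848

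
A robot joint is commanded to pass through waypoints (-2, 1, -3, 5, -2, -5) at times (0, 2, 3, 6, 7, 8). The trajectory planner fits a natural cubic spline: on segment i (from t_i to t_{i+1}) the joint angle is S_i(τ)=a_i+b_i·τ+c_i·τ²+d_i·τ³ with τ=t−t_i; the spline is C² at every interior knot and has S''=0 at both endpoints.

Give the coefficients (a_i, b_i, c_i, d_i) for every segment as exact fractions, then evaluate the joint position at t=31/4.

  seg 0: a=-2 b=29177/7446 c=0 d=-2251/3723
  seg 1: a=1 b=-24847/7446 c=-4502/1241 d=22075/7446
  seg 2: a=-3 b=-6323/3723 c=13071/2482 d=-28379/22338
  seg 3: a=5 b=-32779/7446 c=-7654/1241 d=26581/7446
  seg 4: a=-2 b=-22442/3723 c=11273/2482 d=-11273/7446
S(31/4) = -731469/158848

Δ: Δ0=3/2, Δ1=-4, Δ2=8/3, Δ3=-7, Δ4=-3
row 1: diag=6, rhs=-33; c'=1/6, d'=-11/2
row 2: denom=8−1·1/6=47/6; d'=(40−1·-11/2)/(47/6)=273/47
row 3: denom=8−3·18/47=322/47; d'=(-58−3·273/47)/(322/47)=-3545/322
row 4: denom=4−1·47/322=1241/322; d'=(24−1·-3545/322)/(1241/322)=11273/1241
back: M4=11273/1241
back: M3=-3545/322−47/322·11273/1241=-15308/1241
back: M2=273/47−18/47·-15308/1241=13071/1241
back: M1=-11/2−1/6·13071/1241=-9004/1241
M: M0=0, M1=-9004/1241, M2=13071/1241, M3=-15308/1241, M4=11273/1241, M5=0
seg 0: a=-2, c=M0/2=0, d=(M1−M0)/(6·2)=-2251/3723, b=Δ0−h0·(2M0+M1)/6=29177/7446
seg 1: a=1, c=M1/2=-4502/1241, d=(M2−M1)/(6·1)=22075/7446, b=Δ1−h1·(2M1+M2)/6=-24847/7446
seg 2: a=-3, c=M2/2=13071/2482, d=(M3−M2)/(6·3)=-28379/22338, b=Δ2−h2·(2M2+M3)/6=-6323/3723
seg 3: a=5, c=M3/2=-7654/1241, d=(M4−M3)/(6·1)=26581/7446, b=Δ3−h3·(2M3+M4)/6=-32779/7446
seg 4: a=-2, c=M4/2=11273/2482, d=(M5−M4)/(6·1)=-11273/7446, b=Δ4−h4·(2M4+M5)/6=-22442/3723
t_q=31/4 → seg 4, τ=3/4; S=-2+-22442/3723·τ+11273/2482·τ²+-11273/7446·τ³=-731469/158848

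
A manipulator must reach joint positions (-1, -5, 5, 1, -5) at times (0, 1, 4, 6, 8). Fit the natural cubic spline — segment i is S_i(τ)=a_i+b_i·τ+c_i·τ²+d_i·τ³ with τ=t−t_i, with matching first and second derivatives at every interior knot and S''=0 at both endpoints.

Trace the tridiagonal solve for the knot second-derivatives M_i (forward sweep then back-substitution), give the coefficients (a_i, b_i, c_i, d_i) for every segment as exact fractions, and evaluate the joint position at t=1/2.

  seg 0: a=-1 b=-4235/804 c=0 d=1019/804
  seg 1: a=-5 b=-589/402 c=1019/268 d=-1771/2412
  seg 2: a=5 b=1225/804 c=-188/67 d=1679/3216
  seg 3: a=1 b=-1381/402 c=175/536 d=-175/3216
S(1/2) = -7451/2144

Δ: Δ0=-4, Δ1=10/3, Δ2=-2, Δ3=-3
row 1: diag=8, rhs=44; c'=3/8, d'=11/2
row 2: denom=10−3·3/8=71/8; d'=(-32−3·11/2)/(71/8)=-388/71
row 3: denom=8−2·16/71=536/71; d'=(-6−2·-388/71)/(536/71)=175/268
back: M3=175/268
back: M2=-388/71−16/71·175/268=-376/67
back: M1=11/2−3/8·-376/67=1019/134
M: M0=0, M1=1019/134, M2=-376/67, M3=175/268, M4=0
seg 0: a=-1, c=M0/2=0, d=(M1−M0)/(6·1)=1019/804, b=Δ0−h0·(2M0+M1)/6=-4235/804
seg 1: a=-5, c=M1/2=1019/268, d=(M2−M1)/(6·3)=-1771/2412, b=Δ1−h1·(2M1+M2)/6=-589/402
seg 2: a=5, c=M2/2=-188/67, d=(M3−M2)/(6·2)=1679/3216, b=Δ2−h2·(2M2+M3)/6=1225/804
seg 3: a=1, c=M3/2=175/536, d=(M4−M3)/(6·2)=-175/3216, b=Δ3−h3·(2M3+M4)/6=-1381/402
t_q=1/2 → seg 0, τ=1/2; S=-1+-4235/804·τ+0·τ²+1019/804·τ³=-7451/2144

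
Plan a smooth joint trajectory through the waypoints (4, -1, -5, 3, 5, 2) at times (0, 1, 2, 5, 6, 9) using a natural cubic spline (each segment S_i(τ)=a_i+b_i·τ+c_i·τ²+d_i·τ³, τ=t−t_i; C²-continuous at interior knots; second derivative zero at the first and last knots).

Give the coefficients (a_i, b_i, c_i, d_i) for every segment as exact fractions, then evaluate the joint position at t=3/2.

  seg 0: a=4 b=-1666/333 c=0 d=1/333
  seg 1: a=-1 b=-1663/333 c=1/111 d=328/333
  seg 2: a=-5 b=-673/333 c=329/111 d=-1400/2997
  seg 3: a=3 b=1049/333 c=-413/333 d=10/111
  seg 4: a=5 b=313/333 c=-323/333 d=323/2997
S(3/2) = -499/148

Δ: Δ0=-5, Δ1=-4, Δ2=8/3, Δ3=2, Δ4=-1
row 1: diag=4, rhs=6; c'=1/4, d'=3/2
row 2: denom=8−1·1/4=31/4; d'=(40−1·3/2)/(31/4)=154/31
row 3: denom=8−3·12/31=212/31; d'=(-4−3·154/31)/(212/31)=-293/106
row 4: denom=8−1·31/212=1665/212; d'=(-18−1·-293/106)/(1665/212)=-646/333
back: M4=-646/333
back: M3=-293/106−31/212·-646/333=-826/333
back: M2=154/31−12/31·-826/333=658/111
back: M1=3/2−1/4·658/111=2/111
M: M0=0, M1=2/111, M2=658/111, M3=-826/333, M4=-646/333, M5=0
seg 0: a=4, c=M0/2=0, d=(M1−M0)/(6·1)=1/333, b=Δ0−h0·(2M0+M1)/6=-1666/333
seg 1: a=-1, c=M1/2=1/111, d=(M2−M1)/(6·1)=328/333, b=Δ1−h1·(2M1+M2)/6=-1663/333
seg 2: a=-5, c=M2/2=329/111, d=(M3−M2)/(6·3)=-1400/2997, b=Δ2−h2·(2M2+M3)/6=-673/333
seg 3: a=3, c=M3/2=-413/333, d=(M4−M3)/(6·1)=10/111, b=Δ3−h3·(2M3+M4)/6=1049/333
seg 4: a=5, c=M4/2=-323/333, d=(M5−M4)/(6·3)=323/2997, b=Δ4−h4·(2M4+M5)/6=313/333
t_q=3/2 → seg 1, τ=1/2; S=-1+-1663/333·τ+1/111·τ²+328/333·τ³=-499/148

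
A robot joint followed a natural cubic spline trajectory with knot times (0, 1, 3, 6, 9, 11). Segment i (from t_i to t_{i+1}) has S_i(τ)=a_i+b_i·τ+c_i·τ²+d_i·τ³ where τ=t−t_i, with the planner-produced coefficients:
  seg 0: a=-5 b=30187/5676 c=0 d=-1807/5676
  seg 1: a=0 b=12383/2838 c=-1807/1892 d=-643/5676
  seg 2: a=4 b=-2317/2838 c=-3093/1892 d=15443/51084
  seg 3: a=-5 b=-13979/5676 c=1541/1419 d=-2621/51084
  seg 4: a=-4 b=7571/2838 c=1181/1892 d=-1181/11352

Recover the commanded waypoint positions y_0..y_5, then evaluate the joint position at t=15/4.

y_0=-5 y_1=0 y_2=4 y_3=-5 y_4=-4 y_5=3
S(15/4) = 28573/11008

y_0 = S_0(0) = a_0 = -5
y_1 = S_1(0) = a_1 = 0
y_2 = S_2(0) = a_2 = 4
y_3 = S_3(0) = a_3 = -5
y_4 = S_4(0) = a_4 = -4
y_5 = S_4(2) = 3
t_q=15/4 is in segment 2 (τ=3/4); S_2(τ)=28573/11008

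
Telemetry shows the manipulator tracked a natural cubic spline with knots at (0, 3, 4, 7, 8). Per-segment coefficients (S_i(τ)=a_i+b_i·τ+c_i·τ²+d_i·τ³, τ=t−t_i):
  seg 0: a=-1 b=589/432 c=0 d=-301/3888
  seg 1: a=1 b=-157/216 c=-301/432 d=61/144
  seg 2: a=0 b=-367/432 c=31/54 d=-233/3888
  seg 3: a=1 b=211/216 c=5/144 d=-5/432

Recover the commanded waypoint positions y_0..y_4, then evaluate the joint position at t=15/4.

y_0=-1 y_1=1 y_2=0 y_3=1 y_4=2
S(15/4) = 2227/9216

y_0 = S_0(0) = a_0 = -1
y_1 = S_1(0) = a_1 = 1
y_2 = S_2(0) = a_2 = 0
y_3 = S_3(0) = a_3 = 1
y_4 = S_3(1) = 2
t_q=15/4 is in segment 1 (τ=3/4); S_1(τ)=2227/9216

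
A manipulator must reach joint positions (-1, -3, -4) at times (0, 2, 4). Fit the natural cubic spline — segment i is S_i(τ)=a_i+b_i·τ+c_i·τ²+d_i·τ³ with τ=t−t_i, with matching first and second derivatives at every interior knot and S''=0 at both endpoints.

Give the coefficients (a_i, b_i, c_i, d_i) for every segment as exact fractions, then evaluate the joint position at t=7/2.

Δ: Δ0=-1, Δ1=-1/2
row 1: diag=8, rhs=3; c'=1/4, d'=3/8
back: M1=3/8
M: M0=0, M1=3/8, M2=0
seg 0: a=-1, c=M0/2=0, d=(M1−M0)/(6·2)=1/32, b=Δ0−h0·(2M0+M1)/6=-9/8
seg 1: a=-3, c=M1/2=3/16, d=(M2−M1)/(6·2)=-1/32, b=Δ1−h1·(2M1+M2)/6=-3/4
t_q=7/2 → seg 1, τ=3/2; S=-3+-3/4·τ+3/16·τ²+-1/32·τ³=-975/256

  seg 0: a=-1 b=-9/8 c=0 d=1/32
  seg 1: a=-3 b=-3/4 c=3/16 d=-1/32
S(7/2) = -975/256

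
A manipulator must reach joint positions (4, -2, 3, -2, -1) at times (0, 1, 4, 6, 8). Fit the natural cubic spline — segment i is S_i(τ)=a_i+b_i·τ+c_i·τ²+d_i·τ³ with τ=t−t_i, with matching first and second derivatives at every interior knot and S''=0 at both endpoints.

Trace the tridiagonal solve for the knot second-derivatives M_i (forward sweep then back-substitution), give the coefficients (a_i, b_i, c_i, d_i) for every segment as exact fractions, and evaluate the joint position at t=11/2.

  seg 0: a=4 b=-5875/804 c=0 d=1051/804
  seg 1: a=-2 b=-1361/402 c=1051/268 d=-1799/2412
  seg 2: a=3 b=5/804 c=-187/67 d=2473/3216
  seg 3: a=-2 b=-388/201 c=977/536 d=-977/3216
S(11/2) = -5791/8576

Δ: Δ0=-6, Δ1=5/3, Δ2=-5/2, Δ3=1/2
row 1: diag=8, rhs=46; c'=3/8, d'=23/4
row 2: denom=10−3·3/8=71/8; d'=(-25−3·23/4)/(71/8)=-338/71
row 3: denom=8−2·16/71=536/71; d'=(18−2·-338/71)/(536/71)=977/268
back: M3=977/268
back: M2=-338/71−16/71·977/268=-374/67
back: M1=23/4−3/8·-374/67=1051/134
M: M0=0, M1=1051/134, M2=-374/67, M3=977/268, M4=0
seg 0: a=4, c=M0/2=0, d=(M1−M0)/(6·1)=1051/804, b=Δ0−h0·(2M0+M1)/6=-5875/804
seg 1: a=-2, c=M1/2=1051/268, d=(M2−M1)/(6·3)=-1799/2412, b=Δ1−h1·(2M1+M2)/6=-1361/402
seg 2: a=3, c=M2/2=-187/67, d=(M3−M2)/(6·2)=2473/3216, b=Δ2−h2·(2M2+M3)/6=5/804
seg 3: a=-2, c=M3/2=977/536, d=(M4−M3)/(6·2)=-977/3216, b=Δ3−h3·(2M3+M4)/6=-388/201
t_q=11/2 → seg 2, τ=3/2; S=3+5/804·τ+-187/67·τ²+2473/3216·τ³=-5791/8576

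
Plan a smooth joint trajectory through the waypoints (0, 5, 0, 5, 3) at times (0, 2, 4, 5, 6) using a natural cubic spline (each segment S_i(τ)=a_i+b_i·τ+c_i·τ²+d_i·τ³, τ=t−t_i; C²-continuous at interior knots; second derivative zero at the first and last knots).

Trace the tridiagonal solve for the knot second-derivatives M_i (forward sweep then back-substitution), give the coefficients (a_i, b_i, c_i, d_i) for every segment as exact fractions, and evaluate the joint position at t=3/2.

  seg 0: a=0 b=19/4 c=0 d=-9/16
  seg 1: a=5 b=-2 c=-27/8 d=25/16
  seg 2: a=0 b=13/4 c=6 d=-17/4
  seg 3: a=5 b=5/2 c=-27/4 d=9/4
S(3/2) = 669/128

Δ: Δ0=5/2, Δ1=-5/2, Δ2=5, Δ3=-2
row 1: diag=8, rhs=-30; c'=1/4, d'=-15/4
row 2: denom=6−2·1/4=11/2; d'=(45−2·-15/4)/(11/2)=105/11
row 3: denom=4−1·2/11=42/11; d'=(-42−1·105/11)/(42/11)=-27/2
back: M3=-27/2
back: M2=105/11−2/11·-27/2=12
back: M1=-15/4−1/4·12=-27/4
M: M0=0, M1=-27/4, M2=12, M3=-27/2, M4=0
seg 0: a=0, c=M0/2=0, d=(M1−M0)/(6·2)=-9/16, b=Δ0−h0·(2M0+M1)/6=19/4
seg 1: a=5, c=M1/2=-27/8, d=(M2−M1)/(6·2)=25/16, b=Δ1−h1·(2M1+M2)/6=-2
seg 2: a=0, c=M2/2=6, d=(M3−M2)/(6·1)=-17/4, b=Δ2−h2·(2M2+M3)/6=13/4
seg 3: a=5, c=M3/2=-27/4, d=(M4−M3)/(6·1)=9/4, b=Δ3−h3·(2M3+M4)/6=5/2
t_q=3/2 → seg 0, τ=3/2; S=0+19/4·τ+0·τ²+-9/16·τ³=669/128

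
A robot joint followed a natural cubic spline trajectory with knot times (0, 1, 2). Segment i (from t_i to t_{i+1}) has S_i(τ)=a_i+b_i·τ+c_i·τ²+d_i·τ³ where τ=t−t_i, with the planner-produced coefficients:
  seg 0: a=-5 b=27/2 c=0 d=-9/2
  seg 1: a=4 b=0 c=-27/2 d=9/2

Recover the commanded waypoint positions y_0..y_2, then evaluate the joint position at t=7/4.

y_0=-5 y_1=4 y_2=-5
S(7/4) = -217/128

y_0 = S_0(0) = a_0 = -5
y_1 = S_1(0) = a_1 = 4
y_2 = S_1(1) = -5
t_q=7/4 is in segment 1 (τ=3/4); S_1(τ)=-217/128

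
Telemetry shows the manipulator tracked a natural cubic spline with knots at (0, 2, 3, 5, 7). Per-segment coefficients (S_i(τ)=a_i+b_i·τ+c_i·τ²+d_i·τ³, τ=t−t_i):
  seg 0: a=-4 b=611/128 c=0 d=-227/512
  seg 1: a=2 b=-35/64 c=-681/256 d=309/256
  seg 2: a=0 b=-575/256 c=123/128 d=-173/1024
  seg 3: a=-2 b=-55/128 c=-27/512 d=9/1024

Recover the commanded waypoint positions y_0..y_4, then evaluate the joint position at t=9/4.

y_0 = S_0(0) = a_0 = -4
y_1 = S_1(0) = a_1 = 2
y_2 = S_2(0) = a_2 = 0
y_3 = S_3(0) = a_3 = -2
y_4 = S_3(2) = -3
t_q=9/4 is in segment 1 (τ=1/4); S_1(τ)=28113/16384

y_0=-4 y_1=2 y_2=0 y_3=-2 y_4=-3
S(9/4) = 28113/16384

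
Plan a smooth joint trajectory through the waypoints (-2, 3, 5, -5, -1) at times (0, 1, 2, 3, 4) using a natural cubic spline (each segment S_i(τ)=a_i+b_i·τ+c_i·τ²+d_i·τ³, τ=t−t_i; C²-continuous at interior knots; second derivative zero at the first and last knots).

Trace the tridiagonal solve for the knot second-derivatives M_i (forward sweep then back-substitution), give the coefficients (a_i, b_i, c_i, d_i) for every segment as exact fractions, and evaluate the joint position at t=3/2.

  seg 0: a=-2 b=263/56 c=0 d=17/56
  seg 1: a=3 b=157/28 c=51/56 d=-253/56
  seg 2: a=5 b=-49/8 c=-177/14 d=491/56
  seg 3: a=-5 b=-143/28 c=765/56 d=-255/56
S(3/2) = 2449/448

Δ: Δ0=5, Δ1=2, Δ2=-10, Δ3=4
row 1: diag=4, rhs=-18; c'=1/4, d'=-9/2
row 2: denom=4−1·1/4=15/4; d'=(-72−1·-9/2)/(15/4)=-18
row 3: denom=4−1·4/15=56/15; d'=(84−1·-18)/(56/15)=765/28
back: M3=765/28
back: M2=-18−4/15·765/28=-177/7
back: M1=-9/2−1/4·-177/7=51/28
M: M0=0, M1=51/28, M2=-177/7, M3=765/28, M4=0
seg 0: a=-2, c=M0/2=0, d=(M1−M0)/(6·1)=17/56, b=Δ0−h0·(2M0+M1)/6=263/56
seg 1: a=3, c=M1/2=51/56, d=(M2−M1)/(6·1)=-253/56, b=Δ1−h1·(2M1+M2)/6=157/28
seg 2: a=5, c=M2/2=-177/14, d=(M3−M2)/(6·1)=491/56, b=Δ2−h2·(2M2+M3)/6=-49/8
seg 3: a=-5, c=M3/2=765/56, d=(M4−M3)/(6·1)=-255/56, b=Δ3−h3·(2M3+M4)/6=-143/28
t_q=3/2 → seg 1, τ=1/2; S=3+157/28·τ+51/56·τ²+-253/56·τ³=2449/448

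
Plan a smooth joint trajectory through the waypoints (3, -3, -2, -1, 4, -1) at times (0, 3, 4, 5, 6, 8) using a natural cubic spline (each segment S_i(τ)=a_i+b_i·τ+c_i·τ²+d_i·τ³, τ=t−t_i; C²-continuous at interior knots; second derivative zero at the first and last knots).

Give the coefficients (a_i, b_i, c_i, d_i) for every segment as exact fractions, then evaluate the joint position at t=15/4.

Δ: Δ0=-2, Δ1=1, Δ2=1, Δ3=5, Δ4=-5/2
row 1: diag=8, rhs=18; c'=1/8, d'=9/4
row 2: denom=4−1·1/8=31/8; d'=(0−1·9/4)/(31/8)=-18/31
row 3: denom=4−1·8/31=116/31; d'=(24−1·-18/31)/(116/31)=381/58
row 4: denom=6−1·31/116=665/116; d'=(-45−1·381/58)/(665/116)=-5982/665
back: M4=-5982/665
back: M3=381/58−31/116·-5982/665=5967/665
back: M2=-18/31−8/31·5967/665=-1926/665
back: M1=9/4−1/8·-1926/665=1737/665
M: M0=0, M1=1737/665, M2=-1926/665, M3=5967/665, M4=-5982/665, M5=0
seg 0: a=3, c=M0/2=0, d=(M1−M0)/(6·3)=193/1330, b=Δ0−h0·(2M0+M1)/6=-4397/1330
seg 1: a=-3, c=M1/2=1737/1330, d=(M2−M1)/(6·1)=-1221/1330, b=Δ1−h1·(2M1+M2)/6=407/665
seg 2: a=-2, c=M2/2=-963/665, d=(M3−M2)/(6·1)=2631/1330, b=Δ2−h2·(2M2+M3)/6=125/266
seg 3: a=-1, c=M3/2=5967/1330, d=(M4−M3)/(6·1)=-569/190, b=Δ3−h3·(2M3+M4)/6=2333/665
seg 4: a=4, c=M4/2=-2991/665, d=(M5−M4)/(6·2)=997/1330, b=Δ4−h4·(2M4+M5)/6=4651/1330
t_q=15/4 → seg 1, τ=3/4; S=-3+407/665·τ+1737/1330·τ²+-1221/1330·τ³=-186723/85120

  seg 0: a=3 b=-4397/1330 c=0 d=193/1330
  seg 1: a=-3 b=407/665 c=1737/1330 d=-1221/1330
  seg 2: a=-2 b=125/266 c=-963/665 d=2631/1330
  seg 3: a=-1 b=2333/665 c=5967/1330 d=-569/190
  seg 4: a=4 b=4651/1330 c=-2991/665 d=997/1330
S(15/4) = -186723/85120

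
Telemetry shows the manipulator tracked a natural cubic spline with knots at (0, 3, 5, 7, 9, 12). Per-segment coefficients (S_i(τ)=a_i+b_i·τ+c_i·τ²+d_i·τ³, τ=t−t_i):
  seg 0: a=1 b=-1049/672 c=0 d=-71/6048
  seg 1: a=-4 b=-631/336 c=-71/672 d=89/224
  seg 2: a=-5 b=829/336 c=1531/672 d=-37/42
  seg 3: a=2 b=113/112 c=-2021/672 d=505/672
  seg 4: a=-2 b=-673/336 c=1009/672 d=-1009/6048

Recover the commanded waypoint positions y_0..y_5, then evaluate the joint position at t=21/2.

y_0=1 y_1=-4 y_2=-5 y_3=2 y_4=-2 y_5=1
S(21/2) = -3923/1792

y_0 = S_0(0) = a_0 = 1
y_1 = S_1(0) = a_1 = -4
y_2 = S_2(0) = a_2 = -5
y_3 = S_3(0) = a_3 = 2
y_4 = S_4(0) = a_4 = -2
y_5 = S_4(3) = 1
t_q=21/2 is in segment 4 (τ=3/2); S_4(τ)=-3923/1792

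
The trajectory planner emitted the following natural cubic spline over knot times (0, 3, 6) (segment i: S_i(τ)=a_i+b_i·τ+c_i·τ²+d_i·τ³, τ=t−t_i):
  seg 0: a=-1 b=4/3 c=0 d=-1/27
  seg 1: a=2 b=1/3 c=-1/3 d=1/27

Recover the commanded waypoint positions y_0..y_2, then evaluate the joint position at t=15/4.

y_0=-1 y_1=2 y_2=1
S(15/4) = 133/64

y_0 = S_0(0) = a_0 = -1
y_1 = S_1(0) = a_1 = 2
y_2 = S_1(3) = 1
t_q=15/4 is in segment 1 (τ=3/4); S_1(τ)=133/64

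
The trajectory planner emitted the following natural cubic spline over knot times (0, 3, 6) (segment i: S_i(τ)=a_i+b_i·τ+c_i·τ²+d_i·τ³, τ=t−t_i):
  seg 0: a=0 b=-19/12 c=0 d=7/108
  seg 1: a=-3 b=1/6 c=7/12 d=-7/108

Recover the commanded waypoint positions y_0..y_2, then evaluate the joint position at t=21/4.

y_0=0 y_1=-3 y_2=1
S(21/4) = -105/256

y_0 = S_0(0) = a_0 = 0
y_1 = S_1(0) = a_1 = -3
y_2 = S_1(3) = 1
t_q=21/4 is in segment 1 (τ=9/4); S_1(τ)=-105/256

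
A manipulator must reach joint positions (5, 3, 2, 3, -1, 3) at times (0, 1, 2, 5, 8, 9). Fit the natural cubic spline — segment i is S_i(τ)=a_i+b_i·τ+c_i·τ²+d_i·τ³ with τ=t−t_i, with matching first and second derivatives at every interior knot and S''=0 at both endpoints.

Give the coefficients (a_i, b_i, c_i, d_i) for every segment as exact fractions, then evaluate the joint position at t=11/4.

  seg 0: a=5 b=-1746/803 c=0 d=140/803
  seg 1: a=3 b=-1326/803 c=420/803 d=103/803
  seg 2: a=2 b=-177/803 c=729/803 d=-5227/21681
  seg 3: a=3 b=-1030/803 c=-3040/2409 d=818/1971
  seg 4: a=-1 b=1888/803 c=1986/803 d=-662/803
S(11/4) = 115305/51392

Δ: Δ0=-2, Δ1=-1, Δ2=1/3, Δ3=-4/3, Δ4=4
row 1: diag=4, rhs=6; c'=1/4, d'=3/2
row 2: denom=8−1·1/4=31/4; d'=(8−1·3/2)/(31/4)=26/31
row 3: denom=12−3·12/31=336/31; d'=(-10−3·26/31)/(336/31)=-97/84
row 4: denom=8−3·31/112=803/112; d'=(32−3·-97/84)/(803/112)=3972/803
back: M4=3972/803
back: M3=-97/84−31/112·3972/803=-6080/2409
back: M2=26/31−12/31·-6080/2409=1458/803
back: M1=3/2−1/4·1458/803=840/803
M: M0=0, M1=840/803, M2=1458/803, M3=-6080/2409, M4=3972/803, M5=0
seg 0: a=5, c=M0/2=0, d=(M1−M0)/(6·1)=140/803, b=Δ0−h0·(2M0+M1)/6=-1746/803
seg 1: a=3, c=M1/2=420/803, d=(M2−M1)/(6·1)=103/803, b=Δ1−h1·(2M1+M2)/6=-1326/803
seg 2: a=2, c=M2/2=729/803, d=(M3−M2)/(6·3)=-5227/21681, b=Δ2−h2·(2M2+M3)/6=-177/803
seg 3: a=3, c=M3/2=-3040/2409, d=(M4−M3)/(6·3)=818/1971, b=Δ3−h3·(2M3+M4)/6=-1030/803
seg 4: a=-1, c=M4/2=1986/803, d=(M5−M4)/(6·1)=-662/803, b=Δ4−h4·(2M4+M5)/6=1888/803
t_q=11/4 → seg 2, τ=3/4; S=2+-177/803·τ+729/803·τ²+-5227/21681·τ³=115305/51392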